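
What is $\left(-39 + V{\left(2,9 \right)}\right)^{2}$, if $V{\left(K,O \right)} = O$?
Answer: $900$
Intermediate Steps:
$\left(-39 + V{\left(2,9 \right)}\right)^{2} = \left(-39 + 9\right)^{2} = \left(-30\right)^{2} = 900$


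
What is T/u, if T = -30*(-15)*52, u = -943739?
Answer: -23400/943739 ≈ -0.024795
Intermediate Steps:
T = 23400 (T = 450*52 = 23400)
T/u = 23400/(-943739) = 23400*(-1/943739) = -23400/943739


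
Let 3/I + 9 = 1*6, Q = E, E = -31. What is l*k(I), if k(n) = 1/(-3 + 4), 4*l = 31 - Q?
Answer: 31/2 ≈ 15.500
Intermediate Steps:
Q = -31
l = 31/2 (l = (31 - 1*(-31))/4 = (31 + 31)/4 = (¼)*62 = 31/2 ≈ 15.500)
I = -1 (I = 3/(-9 + 1*6) = 3/(-9 + 6) = 3/(-3) = 3*(-⅓) = -1)
k(n) = 1 (k(n) = 1/1 = 1)
l*k(I) = (31/2)*1 = 31/2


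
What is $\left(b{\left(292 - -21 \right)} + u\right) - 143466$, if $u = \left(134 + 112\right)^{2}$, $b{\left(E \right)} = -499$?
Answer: $-83449$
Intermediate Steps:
$u = 60516$ ($u = 246^{2} = 60516$)
$\left(b{\left(292 - -21 \right)} + u\right) - 143466 = \left(-499 + 60516\right) - 143466 = 60017 - 143466 = -83449$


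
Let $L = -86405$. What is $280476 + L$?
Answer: $194071$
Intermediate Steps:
$280476 + L = 280476 - 86405 = 194071$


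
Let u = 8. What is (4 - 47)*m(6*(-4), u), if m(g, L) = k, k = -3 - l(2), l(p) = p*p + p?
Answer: 387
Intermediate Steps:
l(p) = p + p² (l(p) = p² + p = p + p²)
k = -9 (k = -3 - 2*(1 + 2) = -3 - 2*3 = -3 - 1*6 = -3 - 6 = -9)
m(g, L) = -9
(4 - 47)*m(6*(-4), u) = (4 - 47)*(-9) = -43*(-9) = 387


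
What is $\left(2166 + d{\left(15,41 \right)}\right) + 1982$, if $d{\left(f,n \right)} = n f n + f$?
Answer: $29378$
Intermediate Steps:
$d{\left(f,n \right)} = f + f n^{2}$ ($d{\left(f,n \right)} = f n n + f = f n^{2} + f = f + f n^{2}$)
$\left(2166 + d{\left(15,41 \right)}\right) + 1982 = \left(2166 + 15 \left(1 + 41^{2}\right)\right) + 1982 = \left(2166 + 15 \left(1 + 1681\right)\right) + 1982 = \left(2166 + 15 \cdot 1682\right) + 1982 = \left(2166 + 25230\right) + 1982 = 27396 + 1982 = 29378$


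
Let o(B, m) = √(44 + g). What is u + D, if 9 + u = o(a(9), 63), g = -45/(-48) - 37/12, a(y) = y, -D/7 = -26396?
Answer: 184763 + 7*√123/12 ≈ 1.8477e+5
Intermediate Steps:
D = 184772 (D = -7*(-26396) = 184772)
g = -103/48 (g = -45*(-1/48) - 37*1/12 = 15/16 - 37/12 = -103/48 ≈ -2.1458)
o(B, m) = 7*√123/12 (o(B, m) = √(44 - 103/48) = √(2009/48) = 7*√123/12)
u = -9 + 7*√123/12 ≈ -2.5305
u + D = (-9 + 7*√123/12) + 184772 = 184763 + 7*√123/12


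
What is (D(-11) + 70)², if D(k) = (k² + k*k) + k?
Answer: 90601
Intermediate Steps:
D(k) = k + 2*k² (D(k) = (k² + k²) + k = 2*k² + k = k + 2*k²)
(D(-11) + 70)² = (-11*(1 + 2*(-11)) + 70)² = (-11*(1 - 22) + 70)² = (-11*(-21) + 70)² = (231 + 70)² = 301² = 90601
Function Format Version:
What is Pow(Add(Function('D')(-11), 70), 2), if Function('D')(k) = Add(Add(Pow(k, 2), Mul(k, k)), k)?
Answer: 90601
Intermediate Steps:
Function('D')(k) = Add(k, Mul(2, Pow(k, 2))) (Function('D')(k) = Add(Add(Pow(k, 2), Pow(k, 2)), k) = Add(Mul(2, Pow(k, 2)), k) = Add(k, Mul(2, Pow(k, 2))))
Pow(Add(Function('D')(-11), 70), 2) = Pow(Add(Mul(-11, Add(1, Mul(2, -11))), 70), 2) = Pow(Add(Mul(-11, Add(1, -22)), 70), 2) = Pow(Add(Mul(-11, -21), 70), 2) = Pow(Add(231, 70), 2) = Pow(301, 2) = 90601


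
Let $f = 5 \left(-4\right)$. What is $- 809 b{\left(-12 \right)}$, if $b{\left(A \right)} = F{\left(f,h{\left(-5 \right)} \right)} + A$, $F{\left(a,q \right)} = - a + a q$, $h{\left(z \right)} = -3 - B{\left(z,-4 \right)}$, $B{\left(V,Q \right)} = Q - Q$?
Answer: $-55012$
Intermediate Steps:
$B{\left(V,Q \right)} = 0$
$f = -20$
$h{\left(z \right)} = -3$ ($h{\left(z \right)} = -3 - 0 = -3 + 0 = -3$)
$b{\left(A \right)} = 80 + A$ ($b{\left(A \right)} = - 20 \left(-1 - 3\right) + A = \left(-20\right) \left(-4\right) + A = 80 + A$)
$- 809 b{\left(-12 \right)} = - 809 \left(80 - 12\right) = \left(-809\right) 68 = -55012$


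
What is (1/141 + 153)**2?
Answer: 465437476/19881 ≈ 23411.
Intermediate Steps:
(1/141 + 153)**2 = (21574/141)**2 = 465437476/19881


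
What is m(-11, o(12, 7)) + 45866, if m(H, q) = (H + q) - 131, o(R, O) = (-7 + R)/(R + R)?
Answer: 1097381/24 ≈ 45724.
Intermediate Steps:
o(R, O) = (-7 + R)/(2*R) (o(R, O) = (-7 + R)/((2*R)) = (-7 + R)*(1/(2*R)) = (-7 + R)/(2*R))
m(H, q) = -131 + H + q
m(-11, o(12, 7)) + 45866 = (-131 - 11 + (½)*(-7 + 12)/12) + 45866 = (-131 - 11 + (½)*(1/12)*5) + 45866 = (-131 - 11 + 5/24) + 45866 = -3403/24 + 45866 = 1097381/24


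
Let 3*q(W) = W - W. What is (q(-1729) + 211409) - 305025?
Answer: -93616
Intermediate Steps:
q(W) = 0 (q(W) = (W - W)/3 = (1/3)*0 = 0)
(q(-1729) + 211409) - 305025 = (0 + 211409) - 305025 = 211409 - 305025 = -93616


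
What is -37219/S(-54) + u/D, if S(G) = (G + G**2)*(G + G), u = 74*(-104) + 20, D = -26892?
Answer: 10412081/25654968 ≈ 0.40585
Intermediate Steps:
u = -7676 (u = -7696 + 20 = -7676)
S(G) = 2*G*(G + G**2) (S(G) = (G + G**2)*(2*G) = 2*G*(G + G**2))
-37219/S(-54) + u/D = -37219*1/(5832*(1 - 54)) - 7676/(-26892) = -37219/(2*2916*(-53)) - 7676*(-1/26892) = -37219/(-309096) + 1919/6723 = -37219*(-1/309096) + 1919/6723 = 37219/309096 + 1919/6723 = 10412081/25654968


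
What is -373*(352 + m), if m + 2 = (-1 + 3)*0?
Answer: -130550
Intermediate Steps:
m = -2 (m = -2 + (-1 + 3)*0 = -2 + 2*0 = -2 + 0 = -2)
-373*(352 + m) = -373*(352 - 2) = -373*350 = -130550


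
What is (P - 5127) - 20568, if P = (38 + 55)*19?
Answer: -23928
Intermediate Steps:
P = 1767 (P = 93*19 = 1767)
(P - 5127) - 20568 = (1767 - 5127) - 20568 = -3360 - 20568 = -23928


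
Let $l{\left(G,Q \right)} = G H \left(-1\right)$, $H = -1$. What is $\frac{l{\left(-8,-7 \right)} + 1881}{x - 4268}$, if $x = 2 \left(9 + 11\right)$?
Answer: $- \frac{1873}{4228} \approx -0.443$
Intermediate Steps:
$x = 40$ ($x = 2 \cdot 20 = 40$)
$l{\left(G,Q \right)} = G$ ($l{\left(G,Q \right)} = G \left(-1\right) \left(-1\right) = - G \left(-1\right) = G$)
$\frac{l{\left(-8,-7 \right)} + 1881}{x - 4268} = \frac{-8 + 1881}{40 - 4268} = \frac{1873}{-4228} = 1873 \left(- \frac{1}{4228}\right) = - \frac{1873}{4228}$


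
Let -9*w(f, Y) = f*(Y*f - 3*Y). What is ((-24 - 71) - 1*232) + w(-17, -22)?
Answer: 4537/9 ≈ 504.11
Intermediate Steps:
w(f, Y) = -f*(-3*Y + Y*f)/9 (w(f, Y) = -f*(Y*f - 3*Y)/9 = -f*(-3*Y + Y*f)/9)
((-24 - 71) - 1*232) + w(-17, -22) = ((-24 - 71) - 1*232) + (1/9)*(-22)*(-17)*(3 - 1*(-17)) = (-95 - 232) + (1/9)*(-22)*(-17)*(3 + 17) = -327 + (1/9)*(-22)*(-17)*20 = -327 + 7480/9 = 4537/9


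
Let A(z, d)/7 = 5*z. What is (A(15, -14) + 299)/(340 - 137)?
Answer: 824/203 ≈ 4.0591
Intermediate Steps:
A(z, d) = 35*z (A(z, d) = 7*(5*z) = 35*z)
(A(15, -14) + 299)/(340 - 137) = (35*15 + 299)/(340 - 137) = (525 + 299)/203 = 824*(1/203) = 824/203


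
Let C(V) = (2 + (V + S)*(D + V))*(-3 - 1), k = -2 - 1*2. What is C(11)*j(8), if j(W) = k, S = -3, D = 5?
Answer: 2080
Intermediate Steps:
k = -4 (k = -2 - 2 = -4)
j(W) = -4
C(V) = -8 - 4*(-3 + V)*(5 + V) (C(V) = (2 + (V - 3)*(5 + V))*(-3 - 1) = (2 + (-3 + V)*(5 + V))*(-4) = -8 - 4*(-3 + V)*(5 + V))
C(11)*j(8) = (52 - 8*11 - 4*11²)*(-4) = (52 - 88 - 4*121)*(-4) = (52 - 88 - 484)*(-4) = -520*(-4) = 2080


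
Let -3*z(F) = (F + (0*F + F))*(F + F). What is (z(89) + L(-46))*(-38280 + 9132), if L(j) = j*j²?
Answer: 3144991472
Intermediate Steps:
L(j) = j³
z(F) = -4*F²/3 (z(F) = -(F + (0*F + F))*(F + F)/3 = -(F + (0 + F))*2*F/3 = -(F + F)*2*F/3 = -2*F*2*F/3 = -4*F²/3)
(z(89) + L(-46))*(-38280 + 9132) = (-4/3*89² + (-46)³)*(-38280 + 9132) = (-4/3*7921 - 97336)*(-29148) = (-31684/3 - 97336)*(-29148) = -323692/3*(-29148) = 3144991472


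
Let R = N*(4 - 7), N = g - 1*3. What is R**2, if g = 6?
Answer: 81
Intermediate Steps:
N = 3 (N = 6 - 1*3 = 6 - 3 = 3)
R = -9 (R = 3*(4 - 7) = 3*(-3) = -9)
R**2 = (-9)**2 = 81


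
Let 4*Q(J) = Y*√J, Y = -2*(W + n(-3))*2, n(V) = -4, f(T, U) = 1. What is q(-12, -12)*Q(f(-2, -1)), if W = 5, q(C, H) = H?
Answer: 12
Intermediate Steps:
Y = -4 (Y = -2*(5 - 4)*2 = -2*1*2 = -2*2 = -4)
Q(J) = -√J (Q(J) = (-4*√J)/4 = -√J)
q(-12, -12)*Q(f(-2, -1)) = -(-12)*√1 = -(-12) = -12*(-1) = 12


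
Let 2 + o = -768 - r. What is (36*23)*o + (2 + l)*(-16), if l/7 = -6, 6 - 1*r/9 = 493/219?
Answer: -48534524/73 ≈ -6.6486e+5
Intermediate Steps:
r = 2463/73 (r = 54 - 4437/219 = 54 - 9*493/219 = 54 - 1479/73 = 2463/73 ≈ 33.740)
l = -42 (l = 7*(-6) = -42)
o = -58673/73 (o = -2 + (-768 - 1*2463/73) = -2 + (-768 - 2463/73) = -2 - 58527/73 = -58673/73 ≈ -803.74)
(36*23)*o + (2 + l)*(-16) = (36*23)*(-58673/73) + (2 - 42)*(-16) = 828*(-58673/73) - 40*(-16) = -48581244/73 + 640 = -48534524/73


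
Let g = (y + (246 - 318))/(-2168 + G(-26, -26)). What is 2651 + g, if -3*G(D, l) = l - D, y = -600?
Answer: 718505/271 ≈ 2651.3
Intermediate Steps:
G(D, l) = -l/3 + D/3 (G(D, l) = -(l - D)/3 = -l/3 + D/3)
g = 84/271 (g = (-600 + (246 - 318))/(-2168 + (-1/3*(-26) + (1/3)*(-26))) = (-600 - 72)/(-2168 + (26/3 - 26/3)) = -672/(-2168 + 0) = -672/(-2168) = -672*(-1/2168) = 84/271 ≈ 0.30996)
2651 + g = 2651 + 84/271 = 718505/271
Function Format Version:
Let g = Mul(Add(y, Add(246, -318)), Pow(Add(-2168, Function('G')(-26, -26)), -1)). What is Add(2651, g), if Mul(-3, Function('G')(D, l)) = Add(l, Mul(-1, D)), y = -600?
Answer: Rational(718505, 271) ≈ 2651.3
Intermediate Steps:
Function('G')(D, l) = Add(Mul(Rational(-1, 3), l), Mul(Rational(1, 3), D)) (Function('G')(D, l) = Mul(Rational(-1, 3), Add(l, Mul(-1, D))) = Add(Mul(Rational(-1, 3), l), Mul(Rational(1, 3), D)))
g = Rational(84, 271) (g = Mul(Add(-600, Add(246, -318)), Pow(Add(-2168, Add(Mul(Rational(-1, 3), -26), Mul(Rational(1, 3), -26))), -1)) = Mul(Add(-600, -72), Pow(Add(-2168, Add(Rational(26, 3), Rational(-26, 3))), -1)) = Mul(-672, Pow(Add(-2168, 0), -1)) = Mul(-672, Pow(-2168, -1)) = Mul(-672, Rational(-1, 2168)) = Rational(84, 271) ≈ 0.30996)
Add(2651, g) = Add(2651, Rational(84, 271)) = Rational(718505, 271)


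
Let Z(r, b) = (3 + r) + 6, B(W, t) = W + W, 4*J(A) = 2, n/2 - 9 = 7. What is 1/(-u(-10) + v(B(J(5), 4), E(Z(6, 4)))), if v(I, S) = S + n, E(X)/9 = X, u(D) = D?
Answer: 1/177 ≈ 0.0056497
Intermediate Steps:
n = 32 (n = 18 + 2*7 = 18 + 14 = 32)
J(A) = ½ (J(A) = (¼)*2 = ½)
B(W, t) = 2*W
Z(r, b) = 9 + r
E(X) = 9*X
v(I, S) = 32 + S (v(I, S) = S + 32 = 32 + S)
1/(-u(-10) + v(B(J(5), 4), E(Z(6, 4)))) = 1/(-1*(-10) + (32 + 9*(9 + 6))) = 1/(10 + (32 + 9*15)) = 1/(10 + (32 + 135)) = 1/(10 + 167) = 1/177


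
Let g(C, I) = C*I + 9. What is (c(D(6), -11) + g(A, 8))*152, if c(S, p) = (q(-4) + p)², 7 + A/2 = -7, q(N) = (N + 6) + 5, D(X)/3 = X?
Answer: -30248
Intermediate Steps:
D(X) = 3*X
q(N) = 11 + N (q(N) = (6 + N) + 5 = 11 + N)
A = -28 (A = -14 + 2*(-7) = -14 - 14 = -28)
g(C, I) = 9 + C*I
c(S, p) = (7 + p)² (c(S, p) = ((11 - 4) + p)² = (7 + p)²)
(c(D(6), -11) + g(A, 8))*152 = ((7 - 11)² + (9 - 28*8))*152 = ((-4)² + (9 - 224))*152 = (16 - 215)*152 = -199*152 = -30248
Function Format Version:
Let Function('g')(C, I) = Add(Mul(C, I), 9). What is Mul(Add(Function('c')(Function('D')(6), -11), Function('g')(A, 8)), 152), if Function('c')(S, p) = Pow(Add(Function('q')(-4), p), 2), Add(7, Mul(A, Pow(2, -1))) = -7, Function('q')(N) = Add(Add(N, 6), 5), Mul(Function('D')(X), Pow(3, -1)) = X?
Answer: -30248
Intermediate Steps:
Function('D')(X) = Mul(3, X)
Function('q')(N) = Add(11, N) (Function('q')(N) = Add(Add(6, N), 5) = Add(11, N))
A = -28 (A = Add(-14, Mul(2, -7)) = Add(-14, -14) = -28)
Function('g')(C, I) = Add(9, Mul(C, I))
Function('c')(S, p) = Pow(Add(7, p), 2) (Function('c')(S, p) = Pow(Add(Add(11, -4), p), 2) = Pow(Add(7, p), 2))
Mul(Add(Function('c')(Function('D')(6), -11), Function('g')(A, 8)), 152) = Mul(Add(Pow(Add(7, -11), 2), Add(9, Mul(-28, 8))), 152) = Mul(Add(Pow(-4, 2), Add(9, -224)), 152) = Mul(Add(16, -215), 152) = Mul(-199, 152) = -30248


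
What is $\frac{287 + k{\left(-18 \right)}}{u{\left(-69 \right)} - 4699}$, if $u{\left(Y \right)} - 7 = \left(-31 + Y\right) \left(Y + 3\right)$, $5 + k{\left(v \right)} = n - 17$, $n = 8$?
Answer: $\frac{91}{636} \approx 0.14308$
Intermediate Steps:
$k{\left(v \right)} = -14$ ($k{\left(v \right)} = -5 + \left(8 - 17\right) = -5 - 9 = -14$)
$u{\left(Y \right)} = 7 + \left(-31 + Y\right) \left(3 + Y\right)$ ($u{\left(Y \right)} = 7 + \left(-31 + Y\right) \left(Y + 3\right) = 7 + \left(-31 + Y\right) \left(3 + Y\right)$)
$\frac{287 + k{\left(-18 \right)}}{u{\left(-69 \right)} - 4699} = \frac{287 - 14}{\left(-86 + \left(-69\right)^{2} - -1932\right) - 4699} = \frac{273}{\left(-86 + 4761 + 1932\right) - 4699} = \frac{273}{6607 - 4699} = \frac{273}{1908} = 273 \cdot \frac{1}{1908} = \frac{91}{636}$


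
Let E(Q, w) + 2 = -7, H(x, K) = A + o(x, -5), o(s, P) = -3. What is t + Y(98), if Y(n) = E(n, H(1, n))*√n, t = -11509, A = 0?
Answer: -11509 - 63*√2 ≈ -11598.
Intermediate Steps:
H(x, K) = -3 (H(x, K) = 0 - 3 = -3)
E(Q, w) = -9 (E(Q, w) = -2 - 7 = -9)
Y(n) = -9*√n
t + Y(98) = -11509 - 63*√2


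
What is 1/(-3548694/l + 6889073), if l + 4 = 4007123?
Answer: 4007119/27605331761993 ≈ 1.4516e-7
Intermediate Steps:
l = 4007119 (l = -4 + 4007123 = 4007119)
1/(-3548694/l + 6889073) = 1/(-3548694/4007119 + 6889073) = 1/(27605331761993/4007119) = 4007119/27605331761993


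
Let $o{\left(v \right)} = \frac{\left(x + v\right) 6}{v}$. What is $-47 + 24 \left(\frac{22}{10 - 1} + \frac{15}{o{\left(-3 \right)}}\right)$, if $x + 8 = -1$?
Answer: $\frac{80}{3} \approx 26.667$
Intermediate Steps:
$x = -9$ ($x = -8 - 1 = -9$)
$o{\left(v \right)} = \frac{-54 + 6 v}{v}$ ($o{\left(v \right)} = \frac{\left(-9 + v\right) 6}{v} = \frac{-54 + 6 v}{v}$)
$-47 + 24 \left(\frac{22}{10 - 1} + \frac{15}{o{\left(-3 \right)}}\right) = -47 + 24 \left(\frac{22}{10 - 1} + \frac{15}{6 - \frac{54}{-3}}\right) = -47 + 24 \left(\frac{22}{10 - 1} + \frac{15}{6 - -18}\right) = -47 + 24 \left(\frac{22}{9} + \frac{15}{6 + 18}\right) = -47 + 24 \left(22 \cdot \frac{1}{9} + \frac{15}{24}\right) = -47 + 24 \left(\frac{22}{9} + 15 \cdot \frac{1}{24}\right) = -47 + 24 \left(\frac{22}{9} + \frac{5}{8}\right) = -47 + 24 \cdot \frac{221}{72} = -47 + \frac{221}{3} = \frac{80}{3}$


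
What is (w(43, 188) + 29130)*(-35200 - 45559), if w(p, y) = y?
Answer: -2367692362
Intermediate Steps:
(w(43, 188) + 29130)*(-35200 - 45559) = (188 + 29130)*(-35200 - 45559) = 29318*(-80759) = -2367692362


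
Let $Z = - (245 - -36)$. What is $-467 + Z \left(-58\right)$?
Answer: $15831$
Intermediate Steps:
$Z = -281$ ($Z = - (245 + 36) = \left(-1\right) 281 = -281$)
$-467 + Z \left(-58\right) = -467 - -16298 = -467 + 16298 = 15831$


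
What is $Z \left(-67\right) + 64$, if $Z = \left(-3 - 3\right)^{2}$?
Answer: $-2348$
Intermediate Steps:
$Z = 36$ ($Z = \left(-3 - 3\right)^{2} = \left(-6\right)^{2} = 36$)
$Z \left(-67\right) + 64 = 36 \left(-67\right) + 64 = -2412 + 64 = -2348$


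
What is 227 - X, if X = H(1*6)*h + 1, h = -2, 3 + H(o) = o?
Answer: 232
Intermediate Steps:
H(o) = -3 + o
X = -5 (X = (-3 + 1*6)*(-2) + 1 = (-3 + 6)*(-2) + 1 = 3*(-2) + 1 = -6 + 1 = -5)
227 - X = 227 - 1*(-5) = 227 + 5 = 232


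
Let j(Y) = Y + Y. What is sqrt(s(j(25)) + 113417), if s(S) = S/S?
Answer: 3*sqrt(12602) ≈ 336.78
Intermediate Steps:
j(Y) = 2*Y
s(S) = 1
sqrt(s(j(25)) + 113417) = sqrt(1 + 113417) = sqrt(113418) = 3*sqrt(12602)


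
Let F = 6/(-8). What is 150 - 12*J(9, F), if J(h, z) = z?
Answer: 159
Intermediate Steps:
F = -¾ (F = 6*(-⅛) = -¾ ≈ -0.75000)
150 - 12*J(9, F) = 150 - 12*(-¾) = 150 + 9 = 159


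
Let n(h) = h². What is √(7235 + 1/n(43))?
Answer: 2*√3344379/43 ≈ 85.059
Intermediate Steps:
√(7235 + 1/n(43)) = √(7235 + 1/(43²)) = √(7235 + 1/1849) = √(13377516/1849) = 2*√3344379/43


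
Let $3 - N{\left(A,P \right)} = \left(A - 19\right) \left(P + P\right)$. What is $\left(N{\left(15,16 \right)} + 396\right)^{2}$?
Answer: $277729$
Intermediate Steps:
$N{\left(A,P \right)} = 3 - 2 P \left(-19 + A\right)$ ($N{\left(A,P \right)} = 3 - \left(A - 19\right) \left(P + P\right) = 3 - \left(-19 + A\right) 2 P = 3 - 2 P \left(-19 + A\right)$)
$\left(N{\left(15,16 \right)} + 396\right)^{2} = \left(\left(3 + 38 \cdot 16 - 30 \cdot 16\right) + 396\right)^{2} = \left(\left(3 + 608 - 480\right) + 396\right)^{2} = \left(131 + 396\right)^{2} = 527^{2} = 277729$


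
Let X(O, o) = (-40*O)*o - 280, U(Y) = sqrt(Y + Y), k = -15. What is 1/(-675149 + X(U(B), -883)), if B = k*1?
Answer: -225143/164543135347 - 35320*I*sqrt(30)/493629406041 ≈ -1.3683e-6 - 3.919e-7*I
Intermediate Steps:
B = -15 (B = -15*1 = -15)
U(Y) = sqrt(2)*sqrt(Y) (U(Y) = sqrt(2*Y) = sqrt(2)*sqrt(Y))
X(O, o) = -280 - 40*O*o (X(O, o) = -40*O*o - 280 = -280 - 40*O*o)
1/(-675149 + X(U(B), -883)) = 1/(-675149 + (-280 - 40*sqrt(2)*sqrt(-15)*(-883))) = 1/(-675149 + (-280 - 40*sqrt(2)*(I*sqrt(15))*(-883))) = 1/(-675149 + (-280 - 40*I*sqrt(30)*(-883))) = 1/(-675149 + (-280 + 35320*I*sqrt(30))) = 1/(-675429 + 35320*I*sqrt(30))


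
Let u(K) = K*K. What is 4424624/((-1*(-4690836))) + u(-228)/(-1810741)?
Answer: 1941999916940/2123472267369 ≈ 0.91454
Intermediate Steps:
u(K) = K²
4424624/((-1*(-4690836))) + u(-228)/(-1810741) = 4424624/((-1*(-4690836))) + (-228)²/(-1810741) = 4424624/4690836 + 51984*(-1/1810741) = 4424624*(1/4690836) - 51984/1810741 = 1106156/1172709 - 51984/1810741 = 1941999916940/2123472267369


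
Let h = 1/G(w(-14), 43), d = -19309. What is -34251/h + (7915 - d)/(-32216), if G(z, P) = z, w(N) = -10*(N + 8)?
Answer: -8275730023/4027 ≈ -2.0551e+6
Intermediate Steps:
w(N) = -80 - 10*N (w(N) = -10*(8 + N) = -80 - 10*N)
h = 1/60 (h = 1/(-80 - 10*(-14)) = 1/(-80 + 140) = 1/60 ≈ 0.016667)
-34251/h + (7915 - d)/(-32216) = -34251/1/60 + (7915 - 1*(-19309))/(-32216) = -34251*60 + (7915 + 19309)*(-1/32216) = -2055060 + 27224*(-1/32216) = -2055060 - 3403/4027 = -8275730023/4027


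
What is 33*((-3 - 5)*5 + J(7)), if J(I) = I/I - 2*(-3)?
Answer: -1089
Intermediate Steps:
J(I) = 7 (J(I) = 1 + 6 = 7)
33*((-3 - 5)*5 + J(7)) = 33*((-3 - 5)*5 + 7) = 33*(-8*5 + 7) = 33*(-40 + 7) = 33*(-33) = -1089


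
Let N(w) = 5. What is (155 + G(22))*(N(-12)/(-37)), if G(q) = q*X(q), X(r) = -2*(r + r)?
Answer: 8905/37 ≈ 240.68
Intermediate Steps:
X(r) = -4*r
G(q) = -4*q² (G(q) = q*(-4*q) = -4*q²)
(155 + G(22))*(N(-12)/(-37)) = (155 - 4*22²)*(5/(-37)) = (155 - 4*484)*(5*(-1/37)) = (155 - 1936)*(-5/37) = -1781*(-5/37) = 8905/37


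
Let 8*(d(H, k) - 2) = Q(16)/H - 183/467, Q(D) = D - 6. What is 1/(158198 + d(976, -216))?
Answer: 1823168/288425090631 ≈ 6.3211e-6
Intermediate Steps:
Q(D) = -6 + D
d(H, k) = 7289/3736 + 5/(4*H) (d(H, k) = 2 + ((-6 + 16)/H - 183/467)/8 = 2 + (10/H - 183*1/467)/8 = 2 + (10/H - 183/467)/8 = 2 + (-183/467 + 10/H)/8 = 2 + (-183/3736 + 5/(4*H)) = 7289/3736 + 5/(4*H))
1/(158198 + d(976, -216)) = 1/(158198 + (1/3736)*(4670 + 7289*976)/976) = 1/(158198 + (1/3736)*(1/976)*(4670 + 7114064)) = 1/(158198 + (1/3736)*(1/976)*7118734) = 1/(158198 + 3559367/1823168) = 1/(288425090631/1823168) = 1823168/288425090631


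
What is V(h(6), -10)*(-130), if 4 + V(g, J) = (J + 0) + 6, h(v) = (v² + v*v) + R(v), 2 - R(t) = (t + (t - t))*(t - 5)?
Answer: 1040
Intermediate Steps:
R(t) = 2 - t*(-5 + t) (R(t) = 2 - (t + (t - t))*(t - 5) = 2 - (t + 0)*(-5 + t) = 2 - t*(-5 + t))
h(v) = 2 + v² + 5*v (h(v) = (v² + v*v) + (2 - v² + 5*v) = (v² + v²) + (2 - v² + 5*v) = 2*v² + (2 - v² + 5*v) = 2 + v² + 5*v)
V(g, J) = 2 + J (V(g, J) = -4 + ((J + 0) + 6) = -4 + (J + 6) = -4 + (6 + J) = 2 + J)
V(h(6), -10)*(-130) = (2 - 10)*(-130) = -8*(-130) = 1040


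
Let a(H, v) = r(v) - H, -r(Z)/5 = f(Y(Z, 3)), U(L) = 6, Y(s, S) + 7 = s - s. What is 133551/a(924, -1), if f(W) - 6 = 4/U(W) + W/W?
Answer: -400653/2887 ≈ -138.78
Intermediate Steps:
Y(s, S) = -7 (Y(s, S) = -7 + (s - s) = -7 + 0 = -7)
f(W) = 23/3 (f(W) = 6 + (4/6 + W/W) = 6 + (4*(⅙) + 1) = 6 + (⅔ + 1) = 6 + 5/3 = 23/3)
r(Z) = -115/3 (r(Z) = -5*23/3 = -115/3)
a(H, v) = -115/3 - H
133551/a(924, -1) = 133551/(-115/3 - 1*924) = 133551/(-115/3 - 924) = 133551/(-2887/3) = 133551*(-3/2887) = -400653/2887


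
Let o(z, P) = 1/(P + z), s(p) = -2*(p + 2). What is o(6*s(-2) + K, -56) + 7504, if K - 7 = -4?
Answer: 397711/53 ≈ 7504.0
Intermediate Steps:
K = 3 (K = 7 - 4 = 3)
s(p) = -4 - 2*p (s(p) = -2*(2 + p) = -4 - 2*p)
o(6*s(-2) + K, -56) + 7504 = 1/(-56 + (6*(-4 - 2*(-2)) + 3)) + 7504 = 1/(-56 + (6*(-4 + 4) + 3)) + 7504 = 1/(-56 + (6*0 + 3)) + 7504 = 1/(-56 + (0 + 3)) + 7504 = 1/(-56 + 3) + 7504 = 1/(-53) + 7504 = -1/53 + 7504 = 397711/53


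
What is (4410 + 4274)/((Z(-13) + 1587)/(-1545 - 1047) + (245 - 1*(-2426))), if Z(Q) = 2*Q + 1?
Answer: 11254464/3460835 ≈ 3.2519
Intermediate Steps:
Z(Q) = 1 + 2*Q
(4410 + 4274)/((Z(-13) + 1587)/(-1545 - 1047) + (245 - 1*(-2426))) = (4410 + 4274)/(((1 + 2*(-13)) + 1587)/(-1545 - 1047) + (245 - 1*(-2426))) = 8684/(((1 - 26) + 1587)/(-2592) + (245 + 2426)) = 8684/((-25 + 1587)*(-1/2592) + 2671) = 8684/(1562*(-1/2592) + 2671) = 8684/(-781/1296 + 2671) = 8684/(3460835/1296) = 8684*(1296/3460835) = 11254464/3460835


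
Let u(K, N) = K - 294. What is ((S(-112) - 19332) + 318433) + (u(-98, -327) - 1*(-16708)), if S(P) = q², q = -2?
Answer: 315421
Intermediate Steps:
u(K, N) = -294 + K
S(P) = 4 (S(P) = (-2)² = 4)
((S(-112) - 19332) + 318433) + (u(-98, -327) - 1*(-16708)) = ((4 - 19332) + 318433) + ((-294 - 98) - 1*(-16708)) = (-19328 + 318433) + (-392 + 16708) = 299105 + 16316 = 315421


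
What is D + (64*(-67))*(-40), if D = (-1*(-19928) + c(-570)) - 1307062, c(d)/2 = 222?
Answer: -1115170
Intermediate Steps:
c(d) = 444 (c(d) = 2*222 = 444)
D = -1286690 (D = (-1*(-19928) + 444) - 1307062 = (19928 + 444) - 1307062 = 20372 - 1307062 = -1286690)
D + (64*(-67))*(-40) = -1286690 + (64*(-67))*(-40) = -1286690 - 4288*(-40) = -1286690 + 171520 = -1115170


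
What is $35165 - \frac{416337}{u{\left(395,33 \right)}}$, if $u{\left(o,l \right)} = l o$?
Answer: $\frac{152653146}{4345} \approx 35133.0$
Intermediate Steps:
$35165 - \frac{416337}{u{\left(395,33 \right)}} = 35165 - \frac{416337}{33 \cdot 395} = 35165 - \frac{416337}{13035} = 35165 - \frac{138779}{4345} = \frac{152653146}{4345}$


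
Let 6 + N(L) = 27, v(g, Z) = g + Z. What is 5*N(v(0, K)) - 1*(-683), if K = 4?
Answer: 788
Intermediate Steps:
v(g, Z) = Z + g
N(L) = 21 (N(L) = -6 + 27 = 21)
5*N(v(0, K)) - 1*(-683) = 5*21 - 1*(-683) = 105 + 683 = 788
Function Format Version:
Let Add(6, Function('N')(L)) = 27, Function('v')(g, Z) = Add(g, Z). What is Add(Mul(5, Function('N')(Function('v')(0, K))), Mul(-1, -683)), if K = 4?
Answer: 788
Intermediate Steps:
Function('v')(g, Z) = Add(Z, g)
Function('N')(L) = 21 (Function('N')(L) = Add(-6, 27) = 21)
Add(Mul(5, Function('N')(Function('v')(0, K))), Mul(-1, -683)) = Add(Mul(5, 21), Mul(-1, -683)) = Add(105, 683) = 788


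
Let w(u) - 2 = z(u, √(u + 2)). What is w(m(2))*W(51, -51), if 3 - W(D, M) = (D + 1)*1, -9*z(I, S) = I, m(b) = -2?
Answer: -980/9 ≈ -108.89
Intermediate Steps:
z(I, S) = -I/9
w(u) = 2 - u/9
W(D, M) = 2 - D (W(D, M) = 3 - (D + 1) = 3 - (1 + D) = 3 + (-1 - D) = 2 - D)
w(m(2))*W(51, -51) = (2 - ⅑*(-2))*(2 - 1*51) = (2 + 2/9)*(2 - 51) = (20/9)*(-49) = -980/9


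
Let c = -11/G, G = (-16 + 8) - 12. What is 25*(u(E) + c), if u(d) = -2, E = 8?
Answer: -145/4 ≈ -36.250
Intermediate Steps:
G = -20 (G = -8 - 12 = -20)
c = 11/20 (c = -11/(-20) = -11*(-1/20) = 11/20 ≈ 0.55000)
25*(u(E) + c) = 25*(-2 + 11/20) = 25*(-29/20) = -145/4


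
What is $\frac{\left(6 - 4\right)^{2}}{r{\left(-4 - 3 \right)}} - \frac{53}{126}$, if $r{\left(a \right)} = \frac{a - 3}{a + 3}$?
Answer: $\frac{743}{630} \approx 1.1794$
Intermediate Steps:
$r{\left(a \right)} = \frac{-3 + a}{3 + a}$
$\frac{\left(6 - 4\right)^{2}}{r{\left(-4 - 3 \right)}} - \frac{53}{126} = \frac{\left(6 - 4\right)^{2}}{\frac{1}{3 - 7} \left(-3 - 7\right)} - \frac{53}{126} = \frac{2^{2}}{\frac{1}{3 - 7} \left(-3 - 7\right)} - \frac{53}{126} = \frac{4}{\frac{1}{3 - 7} \left(-3 - 7\right)} - \frac{53}{126} = \frac{4}{\frac{1}{-4} \left(-10\right)} - \frac{53}{126} = \frac{4}{\left(- \frac{1}{4}\right) \left(-10\right)} - \frac{53}{126} = \frac{4}{\frac{5}{2}} - \frac{53}{126} = 4 \cdot \frac{2}{5} - \frac{53}{126} = \frac{8}{5} - \frac{53}{126} = \frac{743}{630}$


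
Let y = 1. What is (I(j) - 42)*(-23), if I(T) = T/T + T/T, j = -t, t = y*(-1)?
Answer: 920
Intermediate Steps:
t = -1 (t = 1*(-1) = -1)
j = 1 (j = -1*(-1) = 1)
I(T) = 2 (I(T) = 1 + 1 = 2)
(I(j) - 42)*(-23) = (2 - 42)*(-23) = -40*(-23) = 920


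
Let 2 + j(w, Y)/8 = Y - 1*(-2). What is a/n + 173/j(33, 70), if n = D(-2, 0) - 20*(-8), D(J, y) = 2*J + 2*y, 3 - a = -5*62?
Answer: 50567/21840 ≈ 2.3153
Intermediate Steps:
j(w, Y) = 8*Y (j(w, Y) = -16 + 8*(Y - 1*(-2)) = -16 + 8*(Y + 2) = -16 + 8*(2 + Y) = -16 + (16 + 8*Y) = 8*Y)
a = 313 (a = 3 - (-5)*62 = 3 - 1*(-310) = 3 + 310 = 313)
n = 156 (n = (2*(-2) + 2*0) - 20*(-8) = (-4 + 0) + 160 = -4 + 160 = 156)
a/n + 173/j(33, 70) = 313/156 + 173/((8*70)) = 313*(1/156) + 173/560 = 313/156 + 173*(1/560) = 313/156 + 173/560 = 50567/21840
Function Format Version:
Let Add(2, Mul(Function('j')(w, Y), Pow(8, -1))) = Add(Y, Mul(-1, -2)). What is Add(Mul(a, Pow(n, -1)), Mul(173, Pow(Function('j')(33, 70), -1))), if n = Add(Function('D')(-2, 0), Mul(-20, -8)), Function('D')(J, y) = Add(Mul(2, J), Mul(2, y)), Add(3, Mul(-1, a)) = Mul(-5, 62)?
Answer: Rational(50567, 21840) ≈ 2.3153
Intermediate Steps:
Function('j')(w, Y) = Mul(8, Y) (Function('j')(w, Y) = Add(-16, Mul(8, Add(Y, Mul(-1, -2)))) = Add(-16, Mul(8, Add(Y, 2))) = Add(-16, Mul(8, Add(2, Y))) = Add(-16, Add(16, Mul(8, Y))) = Mul(8, Y))
a = 313 (a = Add(3, Mul(-1, Mul(-5, 62))) = Add(3, Mul(-1, -310)) = Add(3, 310) = 313)
n = 156 (n = Add(Add(Mul(2, -2), Mul(2, 0)), Mul(-20, -8)) = Add(Add(-4, 0), 160) = Add(-4, 160) = 156)
Add(Mul(a, Pow(n, -1)), Mul(173, Pow(Function('j')(33, 70), -1))) = Add(Mul(313, Pow(156, -1)), Mul(173, Pow(Mul(8, 70), -1))) = Add(Mul(313, Rational(1, 156)), Mul(173, Pow(560, -1))) = Add(Rational(313, 156), Mul(173, Rational(1, 560))) = Add(Rational(313, 156), Rational(173, 560)) = Rational(50567, 21840)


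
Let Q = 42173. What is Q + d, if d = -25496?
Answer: 16677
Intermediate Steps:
Q + d = 42173 - 25496 = 16677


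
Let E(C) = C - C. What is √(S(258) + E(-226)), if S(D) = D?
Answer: √258 ≈ 16.062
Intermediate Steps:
E(C) = 0
√(S(258) + E(-226)) = √(258 + 0) = √258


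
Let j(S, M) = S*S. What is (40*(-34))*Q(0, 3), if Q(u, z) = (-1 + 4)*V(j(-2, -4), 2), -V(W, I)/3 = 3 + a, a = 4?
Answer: 85680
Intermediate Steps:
j(S, M) = S**2
V(W, I) = -21 (V(W, I) = -3*(3 + 4) = -3*7 = -21)
Q(u, z) = -63 (Q(u, z) = (-1 + 4)*(-21) = 3*(-21) = -63)
(40*(-34))*Q(0, 3) = (40*(-34))*(-63) = -1360*(-63) = 85680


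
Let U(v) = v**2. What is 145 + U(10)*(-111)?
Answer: -10955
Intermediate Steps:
145 + U(10)*(-111) = 145 + 10**2*(-111) = 145 + 100*(-111) = 145 - 11100 = -10955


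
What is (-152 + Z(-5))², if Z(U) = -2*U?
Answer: 20164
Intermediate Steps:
(-152 + Z(-5))² = (-152 - 2*(-5))² = (-152 + 10)² = (-142)² = 20164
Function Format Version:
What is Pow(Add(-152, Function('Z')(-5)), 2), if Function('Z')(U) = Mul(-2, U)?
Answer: 20164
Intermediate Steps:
Pow(Add(-152, Function('Z')(-5)), 2) = Pow(Add(-152, Mul(-2, -5)), 2) = Pow(Add(-152, 10), 2) = Pow(-142, 2) = 20164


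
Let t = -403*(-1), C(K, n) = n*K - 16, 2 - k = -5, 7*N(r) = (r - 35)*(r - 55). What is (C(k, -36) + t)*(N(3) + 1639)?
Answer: 1773495/7 ≈ 2.5336e+5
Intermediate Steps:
N(r) = (-55 + r)*(-35 + r)/7 (N(r) = ((r - 35)*(r - 55))/7 = ((-35 + r)*(-55 + r))/7 = ((-55 + r)*(-35 + r))/7 = (-55 + r)*(-35 + r)/7)
k = 7 (k = 2 - 1*(-5) = 2 + 5 = 7)
C(K, n) = -16 + K*n (C(K, n) = K*n - 16 = -16 + K*n)
t = 403
(C(k, -36) + t)*(N(3) + 1639) = ((-16 + 7*(-36)) + 403)*((275 - 90/7*3 + (⅐)*3²) + 1639) = ((-16 - 252) + 403)*((275 - 270/7 + (⅐)*9) + 1639) = (-268 + 403)*((275 - 270/7 + 9/7) + 1639) = 135*(1664/7 + 1639) = 135*(13137/7) = 1773495/7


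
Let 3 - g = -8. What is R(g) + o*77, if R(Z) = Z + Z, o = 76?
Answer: 5874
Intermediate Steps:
g = 11 (g = 3 - 1*(-8) = 3 + 8 = 11)
R(Z) = 2*Z
R(g) + o*77 = 2*11 + 76*77 = 22 + 5852 = 5874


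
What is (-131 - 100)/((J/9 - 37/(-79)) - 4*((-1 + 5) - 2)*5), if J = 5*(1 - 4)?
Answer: 54747/9764 ≈ 5.6070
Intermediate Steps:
J = -15 (J = 5*(-3) = -15)
(-131 - 100)/((J/9 - 37/(-79)) - 4*((-1 + 5) - 2)*5) = (-131 - 100)/((-15/9 - 37/(-79)) - 4*((-1 + 5) - 2)*5) = -231/((-15*⅑ - 37*(-1/79)) - 4*(4 - 2)*5) = -231/((-5/3 + 37/79) - 4*2*5) = -231/(-284/237 - 8*5) = -231/(-284/237 - 40) = -231/(-9764/237) = -231*(-237/9764) = 54747/9764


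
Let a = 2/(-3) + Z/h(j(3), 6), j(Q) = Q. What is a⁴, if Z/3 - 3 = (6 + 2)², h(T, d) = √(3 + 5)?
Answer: 132281318833/5184 - 24363947*√2/36 ≈ 2.4560e+7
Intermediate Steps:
h(T, d) = 2*√2 (h(T, d) = √8 = 2*√2)
Z = 201 (Z = 9 + 3*(6 + 2)² = 9 + 3*8² = 9 + 3*64 = 9 + 192 = 201)
a = -⅔ + 201*√2/4 (a = 2/(-3) + 201/((2*√2)) = 2*(-⅓) + 201*(√2/4) = -⅔ + 201*√2/4 ≈ 70.398)
a⁴ = (-⅔ + 201*√2/4)⁴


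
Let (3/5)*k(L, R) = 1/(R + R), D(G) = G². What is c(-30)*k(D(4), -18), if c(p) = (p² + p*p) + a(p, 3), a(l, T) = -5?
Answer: -8975/108 ≈ -83.102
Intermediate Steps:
c(p) = -5 + 2*p² (c(p) = (p² + p*p) - 5 = (p² + p²) - 5 = 2*p² - 5 = -5 + 2*p²)
k(L, R) = 5/(6*R) (k(L, R) = 5/(3*(R + R)) = 5/(3*((2*R))) = 5*(1/(2*R))/3 = 5/(6*R))
c(-30)*k(D(4), -18) = (-5 + 2*(-30)²)*((⅚)/(-18)) = (-5 + 2*900)*((⅚)*(-1/18)) = (-5 + 1800)*(-5/108) = 1795*(-5/108) = -8975/108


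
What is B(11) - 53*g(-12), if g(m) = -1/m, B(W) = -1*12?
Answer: -197/12 ≈ -16.417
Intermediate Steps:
B(W) = -12
B(11) - 53*g(-12) = -12 - (-53)/(-12) = -12 - (-53)*(-1)/12 = -12 - 53*1/12 = -12 - 53/12 = -197/12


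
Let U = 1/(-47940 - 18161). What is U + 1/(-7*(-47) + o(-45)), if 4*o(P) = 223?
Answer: 13835/5354181 ≈ 0.0025840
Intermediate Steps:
o(P) = 223/4 (o(P) = (1/4)*223 = 223/4)
U = -1/66101 (U = 1/(-66101) = -1/66101 ≈ -1.5128e-5)
U + 1/(-7*(-47) + o(-45)) = -1/66101 + 1/(-7*(-47) + 223/4) = -1/66101 + 1/(329 + 223/4) = -1/66101 + 1/(1539/4) = -1/66101 + 4/1539 = 13835/5354181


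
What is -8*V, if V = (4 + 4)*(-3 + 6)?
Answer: -192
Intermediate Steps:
V = 24 (V = 8*3 = 24)
-8*V = -8*24 = -192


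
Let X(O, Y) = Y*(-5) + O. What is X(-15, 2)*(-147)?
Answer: 3675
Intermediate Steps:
X(O, Y) = O - 5*Y (X(O, Y) = -5*Y + O = O - 5*Y)
X(-15, 2)*(-147) = (-15 - 5*2)*(-147) = (-15 - 10)*(-147) = -25*(-147) = 3675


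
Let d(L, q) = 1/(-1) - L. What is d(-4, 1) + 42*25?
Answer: 1053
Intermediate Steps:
d(L, q) = -1 - L
d(-4, 1) + 42*25 = (-1 - 1*(-4)) + 42*25 = (-1 + 4) + 1050 = 3 + 1050 = 1053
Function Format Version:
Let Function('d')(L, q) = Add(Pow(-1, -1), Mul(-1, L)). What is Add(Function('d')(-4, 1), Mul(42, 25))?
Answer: 1053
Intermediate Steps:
Function('d')(L, q) = Add(-1, Mul(-1, L))
Add(Function('d')(-4, 1), Mul(42, 25)) = Add(Add(-1, Mul(-1, -4)), Mul(42, 25)) = Add(Add(-1, 4), 1050) = Add(3, 1050) = 1053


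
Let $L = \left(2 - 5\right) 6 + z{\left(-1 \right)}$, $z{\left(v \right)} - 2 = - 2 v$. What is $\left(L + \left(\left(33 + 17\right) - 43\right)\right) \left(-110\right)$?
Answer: $770$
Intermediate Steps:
$z{\left(v \right)} = 2 - 2 v$
$L = -14$ ($L = \left(2 - 5\right) 6 + \left(2 - -2\right) = \left(-3\right) 6 + \left(2 + 2\right) = -18 + 4 = -14$)
$\left(L + \left(\left(33 + 17\right) - 43\right)\right) \left(-110\right) = \left(-14 + \left(\left(33 + 17\right) - 43\right)\right) \left(-110\right) = \left(-14 + \left(50 - 43\right)\right) \left(-110\right) = \left(-14 + 7\right) \left(-110\right) = \left(-7\right) \left(-110\right) = 770$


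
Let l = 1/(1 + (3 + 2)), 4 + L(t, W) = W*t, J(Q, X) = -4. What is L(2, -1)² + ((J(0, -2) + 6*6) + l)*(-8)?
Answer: -664/3 ≈ -221.33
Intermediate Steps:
L(t, W) = -4 + W*t
l = ⅙ (l = 1/(1 + 5) = 1/6 = ⅙ ≈ 0.16667)
L(2, -1)² + ((J(0, -2) + 6*6) + l)*(-8) = (-4 - 1*2)² + ((-4 + 6*6) + ⅙)*(-8) = (-4 - 2)² + ((-4 + 36) + ⅙)*(-8) = (-6)² + (32 + ⅙)*(-8) = 36 + (193/6)*(-8) = 36 - 772/3 = -664/3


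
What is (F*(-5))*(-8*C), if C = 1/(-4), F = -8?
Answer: 80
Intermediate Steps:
C = -¼ ≈ -0.25000
(F*(-5))*(-8*C) = (-8*(-5))*(-8*(-¼)) = 40*2 = 80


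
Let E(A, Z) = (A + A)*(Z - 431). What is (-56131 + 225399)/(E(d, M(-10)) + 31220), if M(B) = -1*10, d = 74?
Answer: -42317/8512 ≈ -4.9715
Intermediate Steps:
M(B) = -10
E(A, Z) = 2*A*(-431 + Z) (E(A, Z) = (2*A)*(-431 + Z) = 2*A*(-431 + Z))
(-56131 + 225399)/(E(d, M(-10)) + 31220) = (-56131 + 225399)/(2*74*(-431 - 10) + 31220) = 169268/(2*74*(-441) + 31220) = 169268/(-65268 + 31220) = 169268/(-34048) = 169268*(-1/34048) = -42317/8512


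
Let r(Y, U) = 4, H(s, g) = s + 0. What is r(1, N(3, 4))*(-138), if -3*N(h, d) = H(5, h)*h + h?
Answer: -552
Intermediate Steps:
H(s, g) = s
N(h, d) = -2*h (N(h, d) = -(5*h + h)/3 = -2*h)
r(1, N(3, 4))*(-138) = 4*(-138) = -552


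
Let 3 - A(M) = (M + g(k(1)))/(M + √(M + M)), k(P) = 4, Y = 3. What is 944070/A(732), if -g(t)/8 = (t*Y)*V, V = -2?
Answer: 12151124970/22289 - 24231130*√366/22289 ≈ 5.2436e+5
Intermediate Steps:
g(t) = 48*t (g(t) = -8*t*3*(-2) = -8*3*t*(-2) = -(-48)*t = 48*t)
A(M) = 3 - (192 + M)/(M + √2*√M) (A(M) = 3 - (M + 48*4)/(M + √(M + M)) = 3 - (M + 192)/(M + √(2*M)) = 3 - (192 + M)/(M + √2*√M))
944070/A(732) = 944070/(((-192 + 2*732 + 3*√2*√732)/(732 + √2*√732))) = 944070/(((-192 + 1464 + 3*√2*(2*√183))/(732 + √2*(2*√183)))) = 944070/(((-192 + 1464 + 6*√366)/(732 + 2*√366))) = 944070/(((1272 + 6*√366)/(732 + 2*√366))) = 944070*((732 + 2*√366)/(1272 + 6*√366)) = 944070*(732 + 2*√366)/(1272 + 6*√366)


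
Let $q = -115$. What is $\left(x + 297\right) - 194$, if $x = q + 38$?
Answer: $26$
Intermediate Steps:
$x = -77$ ($x = -115 + 38 = -77$)
$\left(x + 297\right) - 194 = \left(-77 + 297\right) - 194 = 220 - 194 = 26$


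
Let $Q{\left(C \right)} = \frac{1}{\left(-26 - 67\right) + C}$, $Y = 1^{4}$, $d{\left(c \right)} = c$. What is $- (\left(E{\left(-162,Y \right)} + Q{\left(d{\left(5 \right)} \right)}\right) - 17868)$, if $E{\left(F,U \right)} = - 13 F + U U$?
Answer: $\frac{1386969}{88} \approx 15761.0$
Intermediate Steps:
$Y = 1$
$Q{\left(C \right)} = \frac{1}{-93 + C}$ ($Q{\left(C \right)} = \frac{1}{\left(-26 - 67\right) + C} = \frac{1}{-93 + C}$)
$E{\left(F,U \right)} = U^{2} - 13 F$ ($E{\left(F,U \right)} = - 13 F + U^{2} = U^{2} - 13 F$)
$- (\left(E{\left(-162,Y \right)} + Q{\left(d{\left(5 \right)} \right)}\right) - 17868) = - (\left(\left(1^{2} - -2106\right) + \frac{1}{-93 + 5}\right) - 17868) = - (\left(\left(1 + 2106\right) + \frac{1}{-88}\right) - 17868) = - (\left(2107 - \frac{1}{88}\right) - 17868) = - (\frac{185415}{88} - 17868) = \left(-1\right) \left(- \frac{1386969}{88}\right) = \frac{1386969}{88}$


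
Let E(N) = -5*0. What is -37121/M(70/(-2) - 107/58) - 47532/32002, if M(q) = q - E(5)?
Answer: 34399653076/34194137 ≈ 1006.0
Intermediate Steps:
E(N) = 0
M(q) = q (M(q) = q - 1*0 = q + 0 = q)
-37121/M(70/(-2) - 107/58) - 47532/32002 = -37121/(70/(-2) - 107/58) - 47532/32002 = -37121/(70*(-1/2) - 107*1/58) - 47532*1/32002 = -37121/(-35 - 107/58) - 23766/16001 = -37121/(-2137/58) - 23766/16001 = -37121*(-58/2137) - 23766/16001 = 2153018/2137 - 23766/16001 = 34399653076/34194137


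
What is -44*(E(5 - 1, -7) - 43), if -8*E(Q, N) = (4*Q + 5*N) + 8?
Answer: 3663/2 ≈ 1831.5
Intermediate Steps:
E(Q, N) = -1 - 5*N/8 - Q/2 (E(Q, N) = -((4*Q + 5*N) + 8)/8 = -(8 + 4*Q + 5*N)/8 = -1 - 5*N/8 - Q/2)
-44*(E(5 - 1, -7) - 43) = -44*((-1 - 5/8*(-7) - (5 - 1)/2) - 43) = -44*((-1 + 35/8 - ½*4) - 43) = -44*((-1 + 35/8 - 2) - 43) = -44*(11/8 - 43) = -44*(-333/8) = 3663/2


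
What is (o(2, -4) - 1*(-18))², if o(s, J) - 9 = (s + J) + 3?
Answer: 784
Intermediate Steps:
o(s, J) = 12 + J + s (o(s, J) = 9 + ((s + J) + 3) = 9 + ((J + s) + 3) = 9 + (3 + J + s) = 12 + J + s)
(o(2, -4) - 1*(-18))² = ((12 - 4 + 2) - 1*(-18))² = (10 + 18)² = 28² = 784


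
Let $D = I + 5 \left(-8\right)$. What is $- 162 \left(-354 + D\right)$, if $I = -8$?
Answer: $65124$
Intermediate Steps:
$D = -48$ ($D = -8 + 5 \left(-8\right) = -8 - 40 = -48$)
$- 162 \left(-354 + D\right) = - 162 \left(-354 - 48\right) = \left(-162\right) \left(-402\right) = 65124$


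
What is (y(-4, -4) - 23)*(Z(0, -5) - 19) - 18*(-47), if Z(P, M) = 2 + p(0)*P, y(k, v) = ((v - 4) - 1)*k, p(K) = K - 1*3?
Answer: 625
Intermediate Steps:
p(K) = -3 + K (p(K) = K - 3 = -3 + K)
y(k, v) = k*(-5 + v) (y(k, v) = ((-4 + v) - 1)*k = (-5 + v)*k = k*(-5 + v))
Z(P, M) = 2 - 3*P (Z(P, M) = 2 + (-3 + 0)*P = 2 - 3*P)
(y(-4, -4) - 23)*(Z(0, -5) - 19) - 18*(-47) = (-4*(-5 - 4) - 23)*((2 - 3*0) - 19) - 18*(-47) = (-4*(-9) - 23)*((2 + 0) - 19) + 846 = (36 - 23)*(2 - 19) + 846 = 13*(-17) + 846 = -221 + 846 = 625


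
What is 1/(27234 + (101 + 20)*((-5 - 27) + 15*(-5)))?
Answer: 1/14287 ≈ 6.9994e-5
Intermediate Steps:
1/(27234 + (101 + 20)*((-5 - 27) + 15*(-5))) = 1/(27234 + 121*(-32 - 75)) = 1/(27234 + 121*(-107)) = 1/(27234 - 12947) = 1/14287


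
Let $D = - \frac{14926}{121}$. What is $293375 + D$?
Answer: $\frac{35483449}{121} \approx 2.9325 \cdot 10^{5}$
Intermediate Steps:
$D = - \frac{14926}{121}$ ($D = \left(-14926\right) \frac{1}{121} = - \frac{14926}{121} \approx -123.36$)
$293375 + D = 293375 - \frac{14926}{121} = \frac{35483449}{121}$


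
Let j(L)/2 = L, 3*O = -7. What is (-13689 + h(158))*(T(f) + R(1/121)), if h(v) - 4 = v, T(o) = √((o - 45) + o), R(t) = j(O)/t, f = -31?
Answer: 7638246 - 13527*I*√107 ≈ 7.6382e+6 - 1.3992e+5*I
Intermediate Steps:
O = -7/3 (O = (⅓)*(-7) = -7/3 ≈ -2.3333)
j(L) = 2*L
R(t) = -14/(3*t) (R(t) = (2*(-7/3))/t = -14/(3*t))
T(o) = √(-45 + 2*o) (T(o) = √((-45 + o) + o) = √(-45 + 2*o))
h(v) = 4 + v
(-13689 + h(158))*(T(f) + R(1/121)) = (-13689 + (4 + 158))*(√(-45 + 2*(-31)) - 14/(3*(1/121))) = (-13689 + 162)*(√(-45 - 62) - 14/(3*1/121)) = -13527*(√(-107) - 14/3*121) = -13527*(I*√107 - 1694/3) = -13527*(-1694/3 + I*√107) = 7638246 - 13527*I*√107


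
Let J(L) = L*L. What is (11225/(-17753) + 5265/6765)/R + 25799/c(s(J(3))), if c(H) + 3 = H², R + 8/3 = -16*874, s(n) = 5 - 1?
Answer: 52849732889377/26630742710 ≈ 1984.5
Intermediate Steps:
J(L) = L²
s(n) = 4
R = -41960/3 (R = -8/3 - 16*874 = -8/3 - 13984 = -41960/3 ≈ -13987.)
c(H) = -3 + H²
(11225/(-17753) + 5265/6765)/R + 25799/c(s(J(3))) = (11225/(-17753) + 5265/6765)/(-41960/3) + 25799/(-3 + 4²) = (11225*(-1/17753) + 5265*(1/6765))*(-3/41960) + 25799/(-3 + 16) = (-11225/17753 + 351/451)*(-3/41960) + 25799/13 = (28508/195283)*(-3/41960) + 25799*(1/13) = -21381/2048518670 + 25799/13 = 52849732889377/26630742710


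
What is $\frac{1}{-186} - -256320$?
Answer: $\frac{47675519}{186} \approx 2.5632 \cdot 10^{5}$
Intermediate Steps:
$\frac{1}{-186} - -256320 = - \frac{1}{186} + 256320 = \frac{47675519}{186}$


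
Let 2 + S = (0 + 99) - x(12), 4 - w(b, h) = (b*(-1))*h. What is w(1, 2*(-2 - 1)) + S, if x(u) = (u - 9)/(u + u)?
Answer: 759/8 ≈ 94.875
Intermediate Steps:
x(u) = (-9 + u)/(2*u) (x(u) = (-9 + u)/((2*u)) = (-9 + u)*(1/(2*u)) = (-9 + u)/(2*u))
w(b, h) = 4 + b*h (w(b, h) = 4 - b*(-1)*h = 4 - (-b)*h = 4 - (-1)*b*h = 4 + b*h)
S = 775/8 (S = -2 + ((0 + 99) - (-9 + 12)/(2*12)) = -2 + (99 - 3/(2*12)) = -2 + (99 - 1*⅛) = -2 + (99 - ⅛) = -2 + 791/8 = 775/8 ≈ 96.875)
w(1, 2*(-2 - 1)) + S = (4 + 1*(2*(-2 - 1))) + 775/8 = (4 + 1*(2*(-3))) + 775/8 = (4 + 1*(-6)) + 775/8 = (4 - 6) + 775/8 = -2 + 775/8 = 759/8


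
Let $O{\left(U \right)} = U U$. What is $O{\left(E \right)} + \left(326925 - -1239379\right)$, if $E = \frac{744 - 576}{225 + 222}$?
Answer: $\frac{34773518240}{22201} \approx 1.5663 \cdot 10^{6}$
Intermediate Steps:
$E = \frac{56}{149}$ ($E = \frac{168}{447} = 168 \cdot \frac{1}{447} = \frac{56}{149} \approx 0.37584$)
$O{\left(U \right)} = U^{2}$
$O{\left(E \right)} + \left(326925 - -1239379\right) = \left(\frac{56}{149}\right)^{2} + \left(326925 - -1239379\right) = \frac{3136}{22201} + \left(326925 + 1239379\right) = \frac{3136}{22201} + 1566304 = \frac{34773518240}{22201}$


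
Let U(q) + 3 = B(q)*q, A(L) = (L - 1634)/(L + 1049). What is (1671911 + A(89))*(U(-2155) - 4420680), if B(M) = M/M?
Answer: -4207519148802487/569 ≈ -7.3946e+12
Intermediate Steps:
B(M) = 1
A(L) = (-1634 + L)/(1049 + L)
U(q) = -3 + q (U(q) = -3 + 1*q = -3 + q)
(1671911 + A(89))*(U(-2155) - 4420680) = (1671911 + (-1634 + 89)/(1049 + 89))*((-3 - 2155) - 4420680) = (1671911 - 1545/1138)*(-2158 - 4420680) = (1671911 + (1/1138)*(-1545))*(-4422838) = (1671911 - 1545/1138)*(-4422838) = (1902633173/1138)*(-4422838) = -4207519148802487/569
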